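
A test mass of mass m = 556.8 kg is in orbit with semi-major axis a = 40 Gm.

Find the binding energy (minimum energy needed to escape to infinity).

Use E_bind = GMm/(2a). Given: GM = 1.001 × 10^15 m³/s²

Convert to SI: a = 40 Gm = 4e+10 m.
Total orbital energy is E = −GMm/(2a); binding energy is E_bind = −E = GMm/(2a).
E_bind = 1.001e+15 · 556.8 / (2 · 4e+10) J ≈ 6.967e+06 J = 6.967 MJ.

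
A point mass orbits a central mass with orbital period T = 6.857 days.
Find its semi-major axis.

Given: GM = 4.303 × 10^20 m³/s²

Convert to SI: T = 6.857 days = 592445 s.
Invert Kepler's third law: a = (GM · T² / (4π²))^(1/3).
Substituting T = 592445 s and GM = 4.303e+20 m³/s²:
a = (4.303e+20 · (592445)² / (4π²))^(1/3) m
a ≈ 1.564e+10 m = 1.564 × 10^10 m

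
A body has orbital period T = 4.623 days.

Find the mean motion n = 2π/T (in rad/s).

Convert to SI: T = 4.623 days = 399427 s.
n = 2π / T.
n = 2π / 399427 s ≈ 1.573e-05 rad/s.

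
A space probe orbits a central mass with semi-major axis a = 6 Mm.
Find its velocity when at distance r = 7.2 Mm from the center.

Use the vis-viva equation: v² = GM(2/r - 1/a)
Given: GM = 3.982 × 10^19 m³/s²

Convert to SI: a = 6 Mm = 6e+06 m; r = 7.2 Mm = 7.2e+06 m.
Vis-viva: v = √(GM · (2/r − 1/a)).
2/r − 1/a = 2/7.2e+06 − 1/6e+06 = 1.11111e-07 m⁻¹.
v = √(3.982e+19 · 1.11111e-07) m/s ≈ 2.103e+06 m/s = 2103 km/s.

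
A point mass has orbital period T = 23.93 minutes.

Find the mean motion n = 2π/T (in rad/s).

Convert to SI: T = 23.93 minutes = 1435.8 s.
n = 2π / T.
n = 2π / 1435.8 s ≈ 0.004376 rad/s.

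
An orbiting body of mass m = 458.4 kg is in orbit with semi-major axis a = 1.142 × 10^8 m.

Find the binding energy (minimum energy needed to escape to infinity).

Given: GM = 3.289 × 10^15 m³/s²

Total orbital energy is E = −GMm/(2a); binding energy is E_bind = −E = GMm/(2a).
E_bind = 3.289e+15 · 458.4 / (2 · 1.142e+08) J ≈ 6.601e+09 J = 6.601 GJ.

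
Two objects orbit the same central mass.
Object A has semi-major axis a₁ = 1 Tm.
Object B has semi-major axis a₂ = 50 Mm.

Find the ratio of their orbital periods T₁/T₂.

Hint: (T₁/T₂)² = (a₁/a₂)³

Convert to SI: a₁ = 1 Tm = 1e+12 m; a₂ = 50 Mm = 5e+07 m.
From Kepler's third law, (T₁/T₂)² = (a₁/a₂)³, so T₁/T₂ = (a₁/a₂)^(3/2).
a₁/a₂ = 1e+12 / 5e+07 = 20000.
T₁/T₂ = (20000)^(3/2) ≈ 2.828e+06.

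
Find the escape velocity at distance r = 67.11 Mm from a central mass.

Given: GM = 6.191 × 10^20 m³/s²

Convert to SI: r = 67.11 Mm = 6.711e+07 m.
Escape velocity comes from setting total energy to zero: ½v² − GM/r = 0 ⇒ v_esc = √(2GM / r).
v_esc = √(2 · 6.191e+20 / 6.711e+07) m/s ≈ 4.295e+06 m/s = 4295 km/s.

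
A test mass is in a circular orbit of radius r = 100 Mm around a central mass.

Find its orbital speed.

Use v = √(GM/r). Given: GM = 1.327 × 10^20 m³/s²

Convert to SI: r = 100 Mm = 1e+08 m.
For a circular orbit, gravity supplies the centripetal force, so v = √(GM / r).
v = √(1.327e+20 / 1e+08) m/s ≈ 1.152e+06 m/s = 1152 km/s.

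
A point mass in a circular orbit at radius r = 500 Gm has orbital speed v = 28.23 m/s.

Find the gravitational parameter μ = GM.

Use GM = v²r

Convert to SI: r = 500 Gm = 5e+11 m.
For a circular orbit v² = GM/r, so GM = v² · r.
GM = (28.23)² · 5e+11 m³/s² ≈ 3.985e+14 m³/s² = 3.985 × 10^14 m³/s².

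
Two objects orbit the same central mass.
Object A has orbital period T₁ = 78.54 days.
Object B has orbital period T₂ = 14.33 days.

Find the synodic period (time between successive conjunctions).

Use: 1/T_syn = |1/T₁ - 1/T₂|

Convert to SI: T₁ = 78.54 days = 6.78586e+06 s; T₂ = 14.33 days = 1.23811e+06 s.
T_syn = |T₁ · T₂ / (T₁ − T₂)|.
T_syn = |6.78586e+06 · 1.23811e+06 / (6.78586e+06 − 1.23811e+06)| s ≈ 1.514e+06 s = 17.53 days.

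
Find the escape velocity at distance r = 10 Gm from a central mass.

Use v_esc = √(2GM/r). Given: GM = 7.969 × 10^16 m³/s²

Convert to SI: r = 10 Gm = 1e+10 m.
Escape velocity comes from setting total energy to zero: ½v² − GM/r = 0 ⇒ v_esc = √(2GM / r).
v_esc = √(2 · 7.969e+16 / 1e+10) m/s ≈ 3992 m/s = 3.992 km/s.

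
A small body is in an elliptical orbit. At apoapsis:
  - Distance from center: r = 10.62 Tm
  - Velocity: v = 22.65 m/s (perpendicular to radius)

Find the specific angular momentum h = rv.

Convert to SI: r = 10.62 Tm = 1.062e+13 m.
With v perpendicular to r, h = r · v.
h = 1.062e+13 · 22.65 m²/s ≈ 2.405e+14 m²/s.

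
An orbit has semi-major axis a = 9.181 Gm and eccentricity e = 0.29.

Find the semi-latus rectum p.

Convert to SI: a = 9.181 Gm = 9.181e+09 m.
p = a (1 − e²).
p = 9.181e+09 · (1 − (0.29)²) = 9.181e+09 · 0.9159 ≈ 8.409e+09 m = 8.409 Gm.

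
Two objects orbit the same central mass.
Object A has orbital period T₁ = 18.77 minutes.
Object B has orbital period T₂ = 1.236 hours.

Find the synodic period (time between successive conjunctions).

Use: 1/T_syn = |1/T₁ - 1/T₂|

Convert to SI: T₁ = 18.77 minutes = 1126.2 s; T₂ = 1.236 hours = 4449.6 s.
T_syn = |T₁ · T₂ / (T₁ − T₂)|.
T_syn = |1126.2 · 4449.6 / (1126.2 − 4449.6)| s ≈ 1508 s = 25.13 minutes.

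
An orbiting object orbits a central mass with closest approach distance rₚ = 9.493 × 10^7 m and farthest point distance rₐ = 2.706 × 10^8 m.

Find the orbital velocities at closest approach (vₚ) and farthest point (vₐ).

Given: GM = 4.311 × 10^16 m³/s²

Use the vis-viva equation v² = GM(2/r − 1/a) with a = (rₚ + rₐ)/2 = (9.493e+07 + 2.706e+08)/2 = 1.82765e+08 m.
vₚ = √(GM · (2/rₚ − 1/a)) = √(4.311e+16 · (2/9.493e+07 − 1/1.82765e+08)) m/s ≈ 2.593e+04 m/s = 25.93 km/s.
vₐ = √(GM · (2/rₐ − 1/a)) = √(4.311e+16 · (2/2.706e+08 − 1/1.82765e+08)) m/s ≈ 9097 m/s = 9.097 km/s.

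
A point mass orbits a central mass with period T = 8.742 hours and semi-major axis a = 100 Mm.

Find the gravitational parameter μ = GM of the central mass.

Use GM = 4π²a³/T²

Convert to SI: T = 8.742 hours = 31471.2 s; a = 100 Mm = 1e+08 m.
GM = 4π² · a³ / T².
GM = 4π² · (1e+08)³ / (31471.2)² m³/s² ≈ 3.986e+16 m³/s² = 3.986 × 10^16 m³/s².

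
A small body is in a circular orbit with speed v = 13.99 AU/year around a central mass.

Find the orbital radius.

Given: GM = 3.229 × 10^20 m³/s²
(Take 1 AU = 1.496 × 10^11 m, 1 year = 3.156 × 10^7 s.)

Convert to SI: v = 13.99 AU/year = 66315.1 m/s.
For a circular orbit, v² = GM / r, so r = GM / v².
r = 3.229e+20 / (66315.1)² m ≈ 7.342e+10 m = 0.4908 AU.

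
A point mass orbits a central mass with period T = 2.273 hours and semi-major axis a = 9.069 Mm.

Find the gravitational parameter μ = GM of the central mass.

Convert to SI: T = 2.273 hours = 8182.8 s; a = 9.069 Mm = 9.069e+06 m.
GM = 4π² · a³ / T².
GM = 4π² · (9.069e+06)³ / (8182.8)² m³/s² ≈ 4.398e+14 m³/s² = 4.398 × 10^14 m³/s².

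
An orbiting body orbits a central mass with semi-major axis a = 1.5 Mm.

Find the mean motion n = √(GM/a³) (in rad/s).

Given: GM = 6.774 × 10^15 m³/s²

Convert to SI: a = 1.5 Mm = 1.5e+06 m.
n = √(GM / a³).
n = √(6.774e+15 / (1.5e+06)³) rad/s ≈ 0.0448 rad/s.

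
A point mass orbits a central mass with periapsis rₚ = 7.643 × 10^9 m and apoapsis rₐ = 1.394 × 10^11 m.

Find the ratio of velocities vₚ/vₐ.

Conservation of angular momentum gives rₚvₚ = rₐvₐ, so vₚ/vₐ = rₐ/rₚ.
vₚ/vₐ = 1.394e+11 / 7.643e+09 ≈ 18.24.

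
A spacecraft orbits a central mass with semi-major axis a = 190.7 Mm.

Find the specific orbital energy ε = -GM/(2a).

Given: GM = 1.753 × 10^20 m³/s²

Convert to SI: a = 190.7 Mm = 1.907e+08 m.
ε = −GM / (2a).
ε = −1.753e+20 / (2 · 1.907e+08) J/kg ≈ -4.596e+11 J/kg = -459.6 GJ/kg.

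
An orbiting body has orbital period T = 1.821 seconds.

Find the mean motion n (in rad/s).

n = 2π / T.
n = 2π / 1.821 s ≈ 3.45 rad/s.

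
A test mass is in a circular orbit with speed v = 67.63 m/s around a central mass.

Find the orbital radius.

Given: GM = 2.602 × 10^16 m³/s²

For a circular orbit, v² = GM / r, so r = GM / v².
r = 2.602e+16 / (67.63)² m ≈ 5.689e+12 m = 5.689 Tm.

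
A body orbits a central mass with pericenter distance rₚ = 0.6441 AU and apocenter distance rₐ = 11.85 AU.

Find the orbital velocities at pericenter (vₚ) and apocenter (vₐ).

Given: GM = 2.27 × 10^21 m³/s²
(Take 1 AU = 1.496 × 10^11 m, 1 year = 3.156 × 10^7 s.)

Convert to SI: rₚ = 0.6441 AU = 9.63574e+10 m; rₐ = 11.85 AU = 1.77276e+12 m.
Use the vis-viva equation v² = GM(2/r − 1/a) with a = (rₚ + rₐ)/2 = (9.63574e+10 + 1.77276e+12)/2 = 9.34559e+11 m.
vₚ = √(GM · (2/rₚ − 1/a)) = √(2.27e+21 · (2/9.63574e+10 − 1/9.34559e+11)) m/s ≈ 2.114e+05 m/s = 44.6 AU/year.
vₐ = √(GM · (2/rₐ − 1/a)) = √(2.27e+21 · (2/1.77276e+12 − 1/9.34559e+11)) m/s ≈ 1.149e+04 m/s = 2.424 AU/year.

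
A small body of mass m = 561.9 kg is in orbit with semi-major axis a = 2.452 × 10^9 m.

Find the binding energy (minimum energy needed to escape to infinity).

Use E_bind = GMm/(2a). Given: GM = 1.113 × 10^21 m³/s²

Total orbital energy is E = −GMm/(2a); binding energy is E_bind = −E = GMm/(2a).
E_bind = 1.113e+21 · 561.9 / (2 · 2.452e+09) J ≈ 1.275e+14 J = 127.5 TJ.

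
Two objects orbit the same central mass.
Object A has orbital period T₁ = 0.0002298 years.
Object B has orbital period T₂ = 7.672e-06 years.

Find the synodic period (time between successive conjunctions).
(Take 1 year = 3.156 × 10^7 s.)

Convert to SI: T₁ = 0.0002298 years = 7252.49 s; T₂ = 7.672e-06 years = 242.128 s.
T_syn = |T₁ · T₂ / (T₁ − T₂)|.
T_syn = |7252.49 · 242.128 / (7252.49 − 242.128)| s ≈ 250.5 s = 7.937e-06 years.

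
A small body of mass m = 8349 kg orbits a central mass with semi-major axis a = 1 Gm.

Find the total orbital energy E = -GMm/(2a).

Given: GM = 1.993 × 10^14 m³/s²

Convert to SI: a = 1 Gm = 1e+09 m.
E = −GMm / (2a).
E = −1.993e+14 · 8349 / (2 · 1e+09) J ≈ -8.32e+08 J = -832 MJ.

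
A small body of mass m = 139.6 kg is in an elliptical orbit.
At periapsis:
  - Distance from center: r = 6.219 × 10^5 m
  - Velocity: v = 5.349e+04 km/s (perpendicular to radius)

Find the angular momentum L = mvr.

Convert to SI: v = 5.349e+04 km/s = 5.349e+07 m/s.
Since v is perpendicular to r, L = m · v · r.
L = 139.6 · 5.349e+07 · 621900 kg·m²/s ≈ 4.644e+15 kg·m²/s.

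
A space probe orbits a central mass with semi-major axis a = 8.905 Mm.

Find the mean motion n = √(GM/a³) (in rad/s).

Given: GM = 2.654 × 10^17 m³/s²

Convert to SI: a = 8.905 Mm = 8.905e+06 m.
n = √(GM / a³).
n = √(2.654e+17 / (8.905e+06)³) rad/s ≈ 0.01939 rad/s.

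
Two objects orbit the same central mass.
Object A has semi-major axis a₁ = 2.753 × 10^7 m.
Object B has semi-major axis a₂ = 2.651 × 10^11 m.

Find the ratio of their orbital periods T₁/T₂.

From Kepler's third law, (T₁/T₂)² = (a₁/a₂)³, so T₁/T₂ = (a₁/a₂)^(3/2).
a₁/a₂ = 2.753e+07 / 2.651e+11 = 0.000103848.
T₁/T₂ = (0.000103848)^(3/2) ≈ 1.058e-06.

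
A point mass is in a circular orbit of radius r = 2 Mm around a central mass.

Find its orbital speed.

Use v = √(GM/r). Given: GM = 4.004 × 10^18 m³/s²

Convert to SI: r = 2 Mm = 2e+06 m.
For a circular orbit, gravity supplies the centripetal force, so v = √(GM / r).
v = √(4.004e+18 / 2e+06) m/s ≈ 1.415e+06 m/s = 1415 km/s.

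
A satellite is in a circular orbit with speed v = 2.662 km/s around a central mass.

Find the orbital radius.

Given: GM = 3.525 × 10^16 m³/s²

Convert to SI: v = 2.662 km/s = 2662 m/s.
For a circular orbit, v² = GM / r, so r = GM / v².
r = 3.525e+16 / (2662)² m ≈ 4.974e+09 m = 4.974 Gm.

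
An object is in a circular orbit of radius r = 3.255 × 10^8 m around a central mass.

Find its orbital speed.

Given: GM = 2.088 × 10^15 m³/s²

For a circular orbit, gravity supplies the centripetal force, so v = √(GM / r).
v = √(2.088e+15 / 3.255e+08) m/s ≈ 2533 m/s = 2.533 km/s.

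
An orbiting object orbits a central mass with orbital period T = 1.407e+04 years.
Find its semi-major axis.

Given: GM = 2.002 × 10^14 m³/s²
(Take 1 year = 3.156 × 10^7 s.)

Convert to SI: T = 1.407e+04 years = 4.44049e+11 s.
Invert Kepler's third law: a = (GM · T² / (4π²))^(1/3).
Substituting T = 4.44049e+11 s and GM = 2.002e+14 m³/s²:
a = (2.002e+14 · (4.44049e+11)² / (4π²))^(1/3) m
a ≈ 1e+12 m = 1000 Gm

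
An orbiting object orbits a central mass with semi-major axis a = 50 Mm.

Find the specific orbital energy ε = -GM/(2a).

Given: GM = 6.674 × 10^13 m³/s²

Convert to SI: a = 50 Mm = 5e+07 m.
ε = −GM / (2a).
ε = −6.674e+13 / (2 · 5e+07) J/kg ≈ -6.674e+05 J/kg = -667.4 kJ/kg.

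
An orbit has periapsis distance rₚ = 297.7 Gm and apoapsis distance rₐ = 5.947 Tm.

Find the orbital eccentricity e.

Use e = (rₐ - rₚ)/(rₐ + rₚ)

Convert to SI: rₚ = 297.7 Gm = 2.977e+11 m; rₐ = 5.947 Tm = 5.947e+12 m.
e = (rₐ − rₚ) / (rₐ + rₚ).
e = (5.947e+12 − 2.977e+11) / (5.947e+12 + 2.977e+11) = 5.6493e+12 / 6.2447e+12 ≈ 0.9047.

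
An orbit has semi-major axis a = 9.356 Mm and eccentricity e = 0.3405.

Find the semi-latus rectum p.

Convert to SI: a = 9.356 Mm = 9.356e+06 m.
p = a (1 − e²).
p = 9.356e+06 · (1 − (0.3405)²) = 9.356e+06 · 0.88406 ≈ 8.271e+06 m = 8.271 Mm.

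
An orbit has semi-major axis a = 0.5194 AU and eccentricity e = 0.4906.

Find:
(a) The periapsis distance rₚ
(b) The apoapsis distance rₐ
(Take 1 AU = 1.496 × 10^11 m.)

Convert to SI: a = 0.5194 AU = 7.77022e+10 m.
(a) rₚ = a(1 − e) = 7.77022e+10 · (1 − 0.4906) = 7.77022e+10 · 0.5094 ≈ 3.958e+10 m = 0.2646 AU.
(b) rₐ = a(1 + e) = 7.77022e+10 · (1 + 0.4906) = 7.77022e+10 · 1.4906 ≈ 1.158e+11 m = 0.7742 AU.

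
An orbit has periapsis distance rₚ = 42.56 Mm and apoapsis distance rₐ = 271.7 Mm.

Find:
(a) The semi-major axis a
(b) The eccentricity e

Convert to SI: rₚ = 42.56 Mm = 4.256e+07 m; rₐ = 271.7 Mm = 2.717e+08 m.
(a) a = (rₚ + rₐ) / 2 = (4.256e+07 + 2.717e+08) / 2 ≈ 1.571e+08 m = 157.1 Mm.
(b) e = (rₐ − rₚ) / (rₐ + rₚ) = (2.717e+08 − 4.256e+07) / (2.717e+08 + 4.256e+07) ≈ 0.7291.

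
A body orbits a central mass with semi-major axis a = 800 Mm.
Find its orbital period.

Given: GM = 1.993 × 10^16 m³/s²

Convert to SI: a = 800 Mm = 8e+08 m.
Kepler's third law: T = 2π √(a³ / GM).
Substituting a = 8e+08 m and GM = 1.993e+16 m³/s²:
T = 2π √((8e+08)³ / 1.993e+16) s
T ≈ 1.007e+06 s = 11.66 days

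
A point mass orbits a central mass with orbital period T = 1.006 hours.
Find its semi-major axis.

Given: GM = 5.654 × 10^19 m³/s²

Convert to SI: T = 1.006 hours = 3621.6 s.
Invert Kepler's third law: a = (GM · T² / (4π²))^(1/3).
Substituting T = 3621.6 s and GM = 5.654e+19 m³/s²:
a = (5.654e+19 · (3621.6)² / (4π²))^(1/3) m
a ≈ 2.658e+08 m = 265.8 Mm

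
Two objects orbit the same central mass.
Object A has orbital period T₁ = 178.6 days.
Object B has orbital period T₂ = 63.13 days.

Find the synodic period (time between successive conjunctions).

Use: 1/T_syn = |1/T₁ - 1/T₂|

Convert to SI: T₁ = 178.6 days = 1.5431e+07 s; T₂ = 63.13 days = 5.45443e+06 s.
T_syn = |T₁ · T₂ / (T₁ − T₂)|.
T_syn = |1.5431e+07 · 5.45443e+06 / (1.5431e+07 − 5.45443e+06)| s ≈ 8.436e+06 s = 97.64 days.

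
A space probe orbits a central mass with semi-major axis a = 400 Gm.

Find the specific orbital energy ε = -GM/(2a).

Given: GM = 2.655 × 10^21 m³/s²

Convert to SI: a = 400 Gm = 4e+11 m.
ε = −GM / (2a).
ε = −2.655e+21 / (2 · 4e+11) J/kg ≈ -3.319e+09 J/kg = -3.319 GJ/kg.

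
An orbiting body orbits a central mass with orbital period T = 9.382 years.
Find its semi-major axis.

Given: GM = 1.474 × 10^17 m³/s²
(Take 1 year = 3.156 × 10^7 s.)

Convert to SI: T = 9.382 years = 2.96096e+08 s.
Invert Kepler's third law: a = (GM · T² / (4π²))^(1/3).
Substituting T = 2.96096e+08 s and GM = 1.474e+17 m³/s²:
a = (1.474e+17 · (2.96096e+08)² / (4π²))^(1/3) m
a ≈ 6.892e+10 m = 68.92 Gm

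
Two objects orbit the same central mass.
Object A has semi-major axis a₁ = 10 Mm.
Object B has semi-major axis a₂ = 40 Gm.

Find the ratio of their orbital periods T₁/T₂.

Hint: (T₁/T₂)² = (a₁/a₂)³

Convert to SI: a₁ = 10 Mm = 1e+07 m; a₂ = 40 Gm = 4e+10 m.
From Kepler's third law, (T₁/T₂)² = (a₁/a₂)³, so T₁/T₂ = (a₁/a₂)^(3/2).
a₁/a₂ = 1e+07 / 4e+10 = 0.00025.
T₁/T₂ = (0.00025)^(3/2) ≈ 3.953e-06.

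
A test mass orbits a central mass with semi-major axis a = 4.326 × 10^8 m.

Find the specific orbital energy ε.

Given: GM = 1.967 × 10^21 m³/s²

ε = −GM / (2a).
ε = −1.967e+21 / (2 · 4.326e+08) J/kg ≈ -2.273e+12 J/kg = -2273 GJ/kg.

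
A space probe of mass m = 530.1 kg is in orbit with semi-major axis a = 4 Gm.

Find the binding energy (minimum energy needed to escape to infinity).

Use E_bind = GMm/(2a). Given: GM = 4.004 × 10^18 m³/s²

Convert to SI: a = 4 Gm = 4e+09 m.
Total orbital energy is E = −GMm/(2a); binding energy is E_bind = −E = GMm/(2a).
E_bind = 4.004e+18 · 530.1 / (2 · 4e+09) J ≈ 2.653e+11 J = 265.3 GJ.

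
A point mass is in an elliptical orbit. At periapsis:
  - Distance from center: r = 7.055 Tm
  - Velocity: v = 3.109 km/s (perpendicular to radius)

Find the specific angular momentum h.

Convert to SI: r = 7.055 Tm = 7.055e+12 m; v = 3.109 km/s = 3109 m/s.
With v perpendicular to r, h = r · v.
h = 7.055e+12 · 3109 m²/s ≈ 2.193e+16 m²/s.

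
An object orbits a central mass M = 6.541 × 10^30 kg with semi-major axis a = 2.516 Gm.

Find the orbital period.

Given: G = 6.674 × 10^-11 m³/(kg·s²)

Convert to SI: a = 2.516 Gm = 2.516e+09 m.
GM = G · M = 6.674e-11 · 6.541e+30 = 4.36546e+20 m³/s².
Kepler's third law: T = 2π √(a³ / GM).
Substituting a = 2.516e+09 m and GM = 4.36546e+20 m³/s²:
T = 2π √((2.516e+09)³ / 4.36546e+20) s
T ≈ 3.795e+04 s = 10.54 hours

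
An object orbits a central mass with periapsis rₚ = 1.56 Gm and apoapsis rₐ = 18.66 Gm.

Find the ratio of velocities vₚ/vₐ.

Convert to SI: rₚ = 1.56 Gm = 1.56e+09 m; rₐ = 18.66 Gm = 1.866e+10 m.
Conservation of angular momentum gives rₚvₚ = rₐvₐ, so vₚ/vₐ = rₐ/rₚ.
vₚ/vₐ = 1.866e+10 / 1.56e+09 ≈ 11.96.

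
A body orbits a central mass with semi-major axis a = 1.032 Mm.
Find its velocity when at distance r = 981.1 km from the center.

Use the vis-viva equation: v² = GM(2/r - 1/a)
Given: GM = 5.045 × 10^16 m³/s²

Convert to SI: a = 1.032 Mm = 1.032e+06 m; r = 981.1 km = 981100 m.
Vis-viva: v = √(GM · (2/r − 1/a)).
2/r − 1/a = 2/981100 − 1/1.032e+06 = 1.06954e-06 m⁻¹.
v = √(5.045e+16 · 1.06954e-06) m/s ≈ 2.323e+05 m/s = 232.3 km/s.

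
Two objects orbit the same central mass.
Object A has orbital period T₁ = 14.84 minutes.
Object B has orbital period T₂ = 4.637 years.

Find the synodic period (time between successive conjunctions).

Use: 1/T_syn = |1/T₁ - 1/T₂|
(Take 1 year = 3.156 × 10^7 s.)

Convert to SI: T₁ = 14.84 minutes = 890.4 s; T₂ = 4.637 years = 1.46344e+08 s.
T_syn = |T₁ · T₂ / (T₁ − T₂)|.
T_syn = |890.4 · 1.46344e+08 / (890.4 − 1.46344e+08)| s ≈ 890.4 s = 14.84 minutes.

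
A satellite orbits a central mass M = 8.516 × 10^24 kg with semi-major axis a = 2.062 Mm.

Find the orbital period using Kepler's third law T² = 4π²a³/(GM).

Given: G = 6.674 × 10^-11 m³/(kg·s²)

Convert to SI: a = 2.062 Mm = 2.062e+06 m.
GM = G · M = 6.674e-11 · 8.516e+24 = 5.68358e+14 m³/s².
Kepler's third law: T = 2π √(a³ / GM).
Substituting a = 2.062e+06 m and GM = 5.68358e+14 m³/s²:
T = 2π √((2.062e+06)³ / 5.68358e+14) s
T ≈ 780.4 s = 13.01 minutes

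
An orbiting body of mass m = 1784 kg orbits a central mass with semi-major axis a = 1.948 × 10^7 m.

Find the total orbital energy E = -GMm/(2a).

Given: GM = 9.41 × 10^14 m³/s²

E = −GMm / (2a).
E = −9.41e+14 · 1784 / (2 · 1.948e+07) J ≈ -4.309e+10 J = -43.09 GJ.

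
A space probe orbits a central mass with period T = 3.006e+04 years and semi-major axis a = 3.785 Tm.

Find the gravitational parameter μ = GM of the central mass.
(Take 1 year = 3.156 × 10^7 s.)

Convert to SI: T = 3.006e+04 years = 9.48694e+11 s; a = 3.785 Tm = 3.785e+12 m.
GM = 4π² · a³ / T².
GM = 4π² · (3.785e+12)³ / (9.48694e+11)² m³/s² ≈ 2.379e+15 m³/s² = 2.379 × 10^15 m³/s².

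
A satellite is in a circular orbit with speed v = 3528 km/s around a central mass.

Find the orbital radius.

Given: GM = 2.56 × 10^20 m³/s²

Convert to SI: v = 3528 km/s = 3.528e+06 m/s.
For a circular orbit, v² = GM / r, so r = GM / v².
r = 2.56e+20 / (3.528e+06)² m ≈ 2.057e+07 m = 20.57 Mm.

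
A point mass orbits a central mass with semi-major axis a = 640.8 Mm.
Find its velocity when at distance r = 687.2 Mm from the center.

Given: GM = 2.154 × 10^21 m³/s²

Convert to SI: a = 640.8 Mm = 6.408e+08 m; r = 687.2 Mm = 6.872e+08 m.
Vis-viva: v = √(GM · (2/r − 1/a)).
2/r − 1/a = 2/6.872e+08 − 1/6.408e+08 = 1.34981e-09 m⁻¹.
v = √(2.154e+21 · 1.34981e-09) m/s ≈ 1.705e+06 m/s = 1705 km/s.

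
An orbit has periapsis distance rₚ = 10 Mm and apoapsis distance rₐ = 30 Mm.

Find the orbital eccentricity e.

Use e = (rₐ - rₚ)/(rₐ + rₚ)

Convert to SI: rₚ = 10 Mm = 1e+07 m; rₐ = 30 Mm = 3e+07 m.
e = (rₐ − rₚ) / (rₐ + rₚ).
e = (3e+07 − 1e+07) / (3e+07 + 1e+07) = 2e+07 / 4e+07 ≈ 0.5.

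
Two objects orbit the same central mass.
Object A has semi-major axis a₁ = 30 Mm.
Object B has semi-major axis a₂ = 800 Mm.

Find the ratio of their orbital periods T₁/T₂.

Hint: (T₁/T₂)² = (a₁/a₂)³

Convert to SI: a₁ = 30 Mm = 3e+07 m; a₂ = 800 Mm = 8e+08 m.
From Kepler's third law, (T₁/T₂)² = (a₁/a₂)³, so T₁/T₂ = (a₁/a₂)^(3/2).
a₁/a₂ = 3e+07 / 8e+08 = 0.0375.
T₁/T₂ = (0.0375)^(3/2) ≈ 0.007262.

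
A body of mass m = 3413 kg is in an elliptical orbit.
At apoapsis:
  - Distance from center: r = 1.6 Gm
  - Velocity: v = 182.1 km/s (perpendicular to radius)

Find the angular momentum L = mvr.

Convert to SI: r = 1.6 Gm = 1.6e+09 m; v = 182.1 km/s = 182100 m/s.
Since v is perpendicular to r, L = m · v · r.
L = 3413 · 182100 · 1.6e+09 kg·m²/s ≈ 9.944e+17 kg·m²/s.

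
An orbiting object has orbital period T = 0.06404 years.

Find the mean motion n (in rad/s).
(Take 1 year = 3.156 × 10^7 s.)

Convert to SI: T = 0.06404 years = 2.0211e+06 s.
n = 2π / T.
n = 2π / 2.0211e+06 s ≈ 3.109e-06 rad/s.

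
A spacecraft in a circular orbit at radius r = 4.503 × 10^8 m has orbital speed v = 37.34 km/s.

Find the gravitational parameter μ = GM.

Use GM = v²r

Convert to SI: v = 37.34 km/s = 37340 m/s.
For a circular orbit v² = GM/r, so GM = v² · r.
GM = (37340)² · 4.503e+08 m³/s² ≈ 6.278e+17 m³/s² = 6.278 × 10^17 m³/s².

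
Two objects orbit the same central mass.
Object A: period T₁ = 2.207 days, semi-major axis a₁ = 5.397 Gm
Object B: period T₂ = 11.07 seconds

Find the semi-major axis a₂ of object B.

Convert to SI: T₁ = 2.207 days = 190685 s; a₁ = 5.397 Gm = 5.397e+09 m.
Kepler's third law: (T₁/T₂)² = (a₁/a₂)³ ⇒ a₂ = a₁ · (T₂/T₁)^(2/3).
T₂/T₁ = 11.07 / 190685 = 5.80539e-05.
a₂ = 5.397e+09 · (5.80539e-05)^(2/3) m ≈ 8.092e+06 m = 8.092 Mm.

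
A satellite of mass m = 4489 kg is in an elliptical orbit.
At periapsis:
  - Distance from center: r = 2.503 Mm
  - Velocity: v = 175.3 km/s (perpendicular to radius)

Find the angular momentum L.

Convert to SI: r = 2.503 Mm = 2.503e+06 m; v = 175.3 km/s = 175300 m/s.
Since v is perpendicular to r, L = m · v · r.
L = 4489 · 175300 · 2.503e+06 kg·m²/s ≈ 1.97e+15 kg·m²/s.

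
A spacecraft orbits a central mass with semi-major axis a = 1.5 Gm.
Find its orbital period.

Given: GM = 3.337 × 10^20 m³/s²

Convert to SI: a = 1.5 Gm = 1.5e+09 m.
Kepler's third law: T = 2π √(a³ / GM).
Substituting a = 1.5e+09 m and GM = 3.337e+20 m³/s²:
T = 2π √((1.5e+09)³ / 3.337e+20) s
T ≈ 1.998e+04 s = 5.551 hours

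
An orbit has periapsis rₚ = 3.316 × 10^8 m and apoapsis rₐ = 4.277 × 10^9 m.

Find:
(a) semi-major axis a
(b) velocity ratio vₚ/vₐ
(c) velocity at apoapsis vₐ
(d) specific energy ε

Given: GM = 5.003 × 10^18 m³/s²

(a) a = (rₚ + rₐ)/2 = (3.316e+08 + 4.277e+09)/2 ≈ 2.304e+09 m
(b) Conservation of angular momentum (rₚvₚ = rₐvₐ) gives vₚ/vₐ = rₐ/rₚ = 4.277e+09/3.316e+08 ≈ 12.9
(c) With a = (rₚ + rₐ)/2 = 2.3043e+09 m, vₐ = √(GM (2/rₐ − 1/a)) = √(5.003e+18 · (2/4.277e+09 − 1/2.3043e+09)) m/s ≈ 1.297e+04 m/s
(d) With a = (rₚ + rₐ)/2 = 2.3043e+09 m, ε = −GM/(2a) = −5.003e+18/(2 · 2.3043e+09) J/kg ≈ -1.086e+09 J/kg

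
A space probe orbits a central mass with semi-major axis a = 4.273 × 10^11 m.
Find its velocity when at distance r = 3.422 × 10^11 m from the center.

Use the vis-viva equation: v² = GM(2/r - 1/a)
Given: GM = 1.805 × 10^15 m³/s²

Vis-viva: v = √(GM · (2/r − 1/a)).
2/r − 1/a = 2/3.422e+11 − 1/4.273e+11 = 3.50426e-12 m⁻¹.
v = √(1.805e+15 · 3.50426e-12) m/s ≈ 79.53 m/s = 79.53 m/s.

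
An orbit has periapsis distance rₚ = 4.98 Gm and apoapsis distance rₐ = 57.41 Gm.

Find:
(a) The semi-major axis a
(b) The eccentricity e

Convert to SI: rₚ = 4.98 Gm = 4.98e+09 m; rₐ = 57.41 Gm = 5.741e+10 m.
(a) a = (rₚ + rₐ) / 2 = (4.98e+09 + 5.741e+10) / 2 ≈ 3.12e+10 m = 31.2 Gm.
(b) e = (rₐ − rₚ) / (rₐ + rₚ) = (5.741e+10 − 4.98e+09) / (5.741e+10 + 4.98e+09) ≈ 0.8404.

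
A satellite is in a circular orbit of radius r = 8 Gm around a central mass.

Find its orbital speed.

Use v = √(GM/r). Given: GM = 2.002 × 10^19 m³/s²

Convert to SI: r = 8 Gm = 8e+09 m.
For a circular orbit, gravity supplies the centripetal force, so v = √(GM / r).
v = √(2.002e+19 / 8e+09) m/s ≈ 5.002e+04 m/s = 50.02 km/s.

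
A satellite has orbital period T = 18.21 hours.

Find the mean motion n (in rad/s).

Convert to SI: T = 18.21 hours = 65556 s.
n = 2π / T.
n = 2π / 65556 s ≈ 9.584e-05 rad/s.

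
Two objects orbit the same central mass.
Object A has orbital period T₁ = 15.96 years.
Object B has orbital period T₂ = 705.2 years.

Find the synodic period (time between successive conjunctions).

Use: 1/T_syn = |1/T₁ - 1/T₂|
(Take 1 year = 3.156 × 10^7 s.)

Convert to SI: T₁ = 15.96 years = 5.03698e+08 s; T₂ = 705.2 years = 2.22561e+10 s.
T_syn = |T₁ · T₂ / (T₁ − T₂)|.
T_syn = |5.03698e+08 · 2.22561e+10 / (5.03698e+08 − 2.22561e+10)| s ≈ 5.154e+08 s = 16.33 years.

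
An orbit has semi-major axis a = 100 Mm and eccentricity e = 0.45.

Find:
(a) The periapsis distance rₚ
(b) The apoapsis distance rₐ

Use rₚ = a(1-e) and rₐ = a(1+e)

Convert to SI: a = 100 Mm = 1e+08 m.
(a) rₚ = a(1 − e) = 1e+08 · (1 − 0.45) = 1e+08 · 0.55 ≈ 5.5e+07 m = 55 Mm.
(b) rₐ = a(1 + e) = 1e+08 · (1 + 0.45) = 1e+08 · 1.45 ≈ 1.45e+08 m = 145 Mm.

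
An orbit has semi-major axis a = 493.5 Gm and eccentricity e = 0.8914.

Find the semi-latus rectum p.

Convert to SI: a = 493.5 Gm = 4.935e+11 m.
p = a (1 − e²).
p = 4.935e+11 · (1 − (0.8914)²) = 4.935e+11 · 0.205406 ≈ 1.014e+11 m = 101.4 Gm.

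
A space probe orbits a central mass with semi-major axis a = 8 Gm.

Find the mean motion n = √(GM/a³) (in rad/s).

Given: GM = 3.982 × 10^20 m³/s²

Convert to SI: a = 8 Gm = 8e+09 m.
n = √(GM / a³).
n = √(3.982e+20 / (8e+09)³) rad/s ≈ 2.789e-05 rad/s.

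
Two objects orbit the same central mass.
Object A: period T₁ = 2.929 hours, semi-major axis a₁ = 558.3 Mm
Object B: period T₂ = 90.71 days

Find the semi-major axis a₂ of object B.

Convert to SI: T₁ = 2.929 hours = 10544.4 s; a₁ = 558.3 Mm = 5.583e+08 m; T₂ = 90.71 days = 7.83734e+06 s.
Kepler's third law: (T₁/T₂)² = (a₁/a₂)³ ⇒ a₂ = a₁ · (T₂/T₁)^(2/3).
T₂/T₁ = 7.83734e+06 / 10544.4 = 743.271.
a₂ = 5.583e+08 · (743.271)^(2/3) m ≈ 4.581e+10 m = 45.81 Gm.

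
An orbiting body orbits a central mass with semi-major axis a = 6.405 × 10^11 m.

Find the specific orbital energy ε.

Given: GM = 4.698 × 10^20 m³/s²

ε = −GM / (2a).
ε = −4.698e+20 / (2 · 6.405e+11) J/kg ≈ -3.667e+08 J/kg = -366.7 MJ/kg.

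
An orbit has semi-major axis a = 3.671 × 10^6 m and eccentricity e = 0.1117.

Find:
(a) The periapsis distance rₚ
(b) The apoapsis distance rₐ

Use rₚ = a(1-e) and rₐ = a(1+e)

(a) rₚ = a(1 − e) = 3.671e+06 · (1 − 0.1117) = 3.671e+06 · 0.8883 ≈ 3.261e+06 m = 3.261 × 10^6 m.
(b) rₐ = a(1 + e) = 3.671e+06 · (1 + 0.1117) = 3.671e+06 · 1.1117 ≈ 4.081e+06 m = 4.081 × 10^6 m.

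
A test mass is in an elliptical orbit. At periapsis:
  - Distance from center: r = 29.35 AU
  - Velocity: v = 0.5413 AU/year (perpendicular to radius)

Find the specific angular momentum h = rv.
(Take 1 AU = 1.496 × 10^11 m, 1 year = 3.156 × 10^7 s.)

Convert to SI: r = 29.35 AU = 4.39076e+12 m; v = 0.5413 AU/year = 2565.86 m/s.
With v perpendicular to r, h = r · v.
h = 4.39076e+12 · 2565.86 m²/s ≈ 1.127e+16 m²/s.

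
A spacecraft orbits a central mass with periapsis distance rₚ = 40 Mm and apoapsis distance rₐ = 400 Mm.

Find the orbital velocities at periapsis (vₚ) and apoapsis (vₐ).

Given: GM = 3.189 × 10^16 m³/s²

Convert to SI: rₚ = 40 Mm = 4e+07 m; rₐ = 400 Mm = 4e+08 m.
Use the vis-viva equation v² = GM(2/r − 1/a) with a = (rₚ + rₐ)/2 = (4e+07 + 4e+08)/2 = 2.2e+08 m.
vₚ = √(GM · (2/rₚ − 1/a)) = √(3.189e+16 · (2/4e+07 − 1/2.2e+08)) m/s ≈ 3.807e+04 m/s = 38.07 km/s.
vₐ = √(GM · (2/rₐ − 1/a)) = √(3.189e+16 · (2/4e+08 − 1/2.2e+08)) m/s ≈ 3807 m/s = 3.807 km/s.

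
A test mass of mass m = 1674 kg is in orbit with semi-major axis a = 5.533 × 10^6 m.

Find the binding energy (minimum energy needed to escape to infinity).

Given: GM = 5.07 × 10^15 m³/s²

Total orbital energy is E = −GMm/(2a); binding energy is E_bind = −E = GMm/(2a).
E_bind = 5.07e+15 · 1674 / (2 · 5.533e+06) J ≈ 7.67e+11 J = 767 GJ.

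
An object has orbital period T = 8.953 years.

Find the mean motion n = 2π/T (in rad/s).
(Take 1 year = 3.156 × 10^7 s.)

Convert to SI: T = 8.953 years = 2.82557e+08 s.
n = 2π / T.
n = 2π / 2.82557e+08 s ≈ 2.224e-08 rad/s.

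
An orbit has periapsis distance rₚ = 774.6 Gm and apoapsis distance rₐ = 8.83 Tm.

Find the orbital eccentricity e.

Convert to SI: rₚ = 774.6 Gm = 7.746e+11 m; rₐ = 8.83 Tm = 8.83e+12 m.
e = (rₐ − rₚ) / (rₐ + rₚ).
e = (8.83e+12 − 7.746e+11) / (8.83e+12 + 7.746e+11) = 8.0554e+12 / 9.6046e+12 ≈ 0.8387.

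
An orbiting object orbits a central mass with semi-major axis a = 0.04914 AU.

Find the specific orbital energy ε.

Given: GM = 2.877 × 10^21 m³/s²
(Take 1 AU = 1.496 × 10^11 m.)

Convert to SI: a = 0.04914 AU = 7.35134e+09 m.
ε = −GM / (2a).
ε = −2.877e+21 / (2 · 7.35134e+09) J/kg ≈ -1.957e+11 J/kg = -195.7 GJ/kg.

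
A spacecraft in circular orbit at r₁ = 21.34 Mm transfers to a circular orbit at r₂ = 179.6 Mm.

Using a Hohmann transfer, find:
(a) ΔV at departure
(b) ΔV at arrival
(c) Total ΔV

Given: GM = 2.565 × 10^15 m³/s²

Convert to SI: r₁ = 21.34 Mm = 2.134e+07 m; r₂ = 179.6 Mm = 1.796e+08 m.
Transfer semi-major axis: a_t = (r₁ + r₂)/2 = (2.134e+07 + 1.796e+08)/2 = 1.0047e+08 m.
Circular speeds: v₁ = √(GM/r₁) = 10963.4 m/s, v₂ = √(GM/r₂) = 3779.12 m/s.
Transfer speeds (vis-viva v² = GM(2/r − 1/a_t)): v₁ᵗ = 14658.2 m/s, v₂ᵗ = 1741.68 m/s.
(a) ΔV₁ = |v₁ᵗ − v₁| ≈ 3695 m/s = 3.695 km/s.
(b) ΔV₂ = |v₂ − v₂ᵗ| ≈ 2037 m/s = 2.037 km/s.
(c) ΔV_total = ΔV₁ + ΔV₂ ≈ 5732 m/s = 5.732 km/s.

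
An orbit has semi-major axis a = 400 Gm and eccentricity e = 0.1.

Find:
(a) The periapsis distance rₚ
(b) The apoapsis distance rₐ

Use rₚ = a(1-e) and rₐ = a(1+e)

Convert to SI: a = 400 Gm = 4e+11 m.
(a) rₚ = a(1 − e) = 4e+11 · (1 − 0.1) = 4e+11 · 0.9 ≈ 3.6e+11 m = 360 Gm.
(b) rₐ = a(1 + e) = 4e+11 · (1 + 0.1) = 4e+11 · 1.1 ≈ 4.4e+11 m = 440 Gm.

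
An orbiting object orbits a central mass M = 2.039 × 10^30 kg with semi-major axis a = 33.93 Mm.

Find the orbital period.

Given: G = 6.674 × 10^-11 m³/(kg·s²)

Convert to SI: a = 33.93 Mm = 3.393e+07 m.
GM = G · M = 6.674e-11 · 2.039e+30 = 1.36083e+20 m³/s².
Kepler's third law: T = 2π √(a³ / GM).
Substituting a = 3.393e+07 m and GM = 1.36083e+20 m³/s²:
T = 2π √((3.393e+07)³ / 1.36083e+20) s
T ≈ 106.5 s = 1.774 minutes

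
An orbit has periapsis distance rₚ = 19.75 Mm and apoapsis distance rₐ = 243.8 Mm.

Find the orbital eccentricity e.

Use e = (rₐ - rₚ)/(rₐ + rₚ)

Convert to SI: rₚ = 19.75 Mm = 1.975e+07 m; rₐ = 243.8 Mm = 2.438e+08 m.
e = (rₐ − rₚ) / (rₐ + rₚ).
e = (2.438e+08 − 1.975e+07) / (2.438e+08 + 1.975e+07) = 2.2405e+08 / 2.6355e+08 ≈ 0.8501.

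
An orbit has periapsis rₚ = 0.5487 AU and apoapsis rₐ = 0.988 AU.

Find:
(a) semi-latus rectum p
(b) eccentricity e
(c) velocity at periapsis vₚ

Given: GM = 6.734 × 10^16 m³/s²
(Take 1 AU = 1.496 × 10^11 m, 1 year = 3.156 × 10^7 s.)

Convert to SI: rₚ = 0.5487 AU = 8.20855e+10 m; rₐ = 0.988 AU = 1.47805e+11 m.
(a) From a = (rₚ + rₐ)/2 = 1.14945e+11 m and e = (rₐ − rₚ)/(rₐ + rₚ) = 0.285872, p = a(1 − e²) = 1.14945e+11 · (1 − (0.285872)²) ≈ 1.056e+11 m
(b) e = (rₐ − rₚ)/(rₐ + rₚ) = (1.47805e+11 − 8.20855e+10)/(1.47805e+11 + 8.20855e+10) ≈ 0.2859
(c) With a = (rₚ + rₐ)/2 = 1.14945e+11 m, vₚ = √(GM (2/rₚ − 1/a)) = √(6.734e+16 · (2/8.20855e+10 − 1/1.14945e+11)) m/s ≈ 1027 m/s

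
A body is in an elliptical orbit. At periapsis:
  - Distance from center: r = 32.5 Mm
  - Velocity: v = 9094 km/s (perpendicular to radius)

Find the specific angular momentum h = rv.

Convert to SI: r = 32.5 Mm = 3.25e+07 m; v = 9094 km/s = 9.094e+06 m/s.
With v perpendicular to r, h = r · v.
h = 3.25e+07 · 9.094e+06 m²/s ≈ 2.956e+14 m²/s.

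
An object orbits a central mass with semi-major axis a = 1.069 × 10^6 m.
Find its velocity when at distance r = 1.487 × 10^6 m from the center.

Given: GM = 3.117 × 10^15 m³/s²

Vis-viva: v = √(GM · (2/r − 1/a)).
2/r − 1/a = 2/1.487e+06 − 1/1.069e+06 = 4.09536e-07 m⁻¹.
v = √(3.117e+15 · 4.09536e-07) m/s ≈ 3.573e+04 m/s = 35.73 km/s.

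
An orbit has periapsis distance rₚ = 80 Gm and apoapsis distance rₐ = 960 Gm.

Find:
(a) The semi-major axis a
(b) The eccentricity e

Convert to SI: rₚ = 80 Gm = 8e+10 m; rₐ = 960 Gm = 9.6e+11 m.
(a) a = (rₚ + rₐ) / 2 = (8e+10 + 9.6e+11) / 2 ≈ 5.2e+11 m = 520 Gm.
(b) e = (rₐ − rₚ) / (rₐ + rₚ) = (9.6e+11 − 8e+10) / (9.6e+11 + 8e+10) ≈ 0.8462.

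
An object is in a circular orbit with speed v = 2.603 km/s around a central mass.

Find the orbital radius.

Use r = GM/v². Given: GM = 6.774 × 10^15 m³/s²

Convert to SI: v = 2.603 km/s = 2603 m/s.
For a circular orbit, v² = GM / r, so r = GM / v².
r = 6.774e+15 / (2603)² m ≈ 9.998e+08 m = 999.8 Mm.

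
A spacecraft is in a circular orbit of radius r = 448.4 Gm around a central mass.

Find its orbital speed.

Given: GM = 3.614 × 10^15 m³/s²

Convert to SI: r = 448.4 Gm = 4.484e+11 m.
For a circular orbit, gravity supplies the centripetal force, so v = √(GM / r).
v = √(3.614e+15 / 4.484e+11) m/s ≈ 89.78 m/s = 89.78 m/s.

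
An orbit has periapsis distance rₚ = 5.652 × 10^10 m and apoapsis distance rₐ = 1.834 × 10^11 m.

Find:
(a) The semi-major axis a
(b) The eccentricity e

(a) a = (rₚ + rₐ) / 2 = (5.652e+10 + 1.834e+11) / 2 ≈ 1.2e+11 m = 1.2 × 10^11 m.
(b) e = (rₐ − rₚ) / (rₐ + rₚ) = (1.834e+11 − 5.652e+10) / (1.834e+11 + 5.652e+10) ≈ 0.5288.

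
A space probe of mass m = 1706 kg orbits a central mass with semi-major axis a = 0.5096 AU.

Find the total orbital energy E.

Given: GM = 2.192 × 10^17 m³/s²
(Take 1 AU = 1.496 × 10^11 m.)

Convert to SI: a = 0.5096 AU = 7.62362e+10 m.
E = −GMm / (2a).
E = −2.192e+17 · 1706 / (2 · 7.62362e+10) J ≈ -2.453e+09 J = -2.453 GJ.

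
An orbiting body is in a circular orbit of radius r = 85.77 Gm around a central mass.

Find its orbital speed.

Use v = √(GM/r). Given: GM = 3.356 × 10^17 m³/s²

Convert to SI: r = 85.77 Gm = 8.577e+10 m.
For a circular orbit, gravity supplies the centripetal force, so v = √(GM / r).
v = √(3.356e+17 / 8.577e+10) m/s ≈ 1978 m/s = 1.978 km/s.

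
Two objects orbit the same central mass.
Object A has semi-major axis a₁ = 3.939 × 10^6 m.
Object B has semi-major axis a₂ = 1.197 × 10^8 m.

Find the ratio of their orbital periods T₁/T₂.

From Kepler's third law, (T₁/T₂)² = (a₁/a₂)³, so T₁/T₂ = (a₁/a₂)^(3/2).
a₁/a₂ = 3.939e+06 / 1.197e+08 = 0.0329073.
T₁/T₂ = (0.0329073)^(3/2) ≈ 0.005969.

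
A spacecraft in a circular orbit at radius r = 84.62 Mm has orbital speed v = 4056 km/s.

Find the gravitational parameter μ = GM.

Convert to SI: r = 84.62 Mm = 8.462e+07 m; v = 4056 km/s = 4.056e+06 m/s.
For a circular orbit v² = GM/r, so GM = v² · r.
GM = (4.056e+06)² · 8.462e+07 m³/s² ≈ 1.392e+21 m³/s² = 1.392 × 10^21 m³/s².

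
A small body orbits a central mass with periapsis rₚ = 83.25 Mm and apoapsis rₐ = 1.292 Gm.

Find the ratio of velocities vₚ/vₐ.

Convert to SI: rₚ = 83.25 Mm = 8.325e+07 m; rₐ = 1.292 Gm = 1.292e+09 m.
Conservation of angular momentum gives rₚvₚ = rₐvₐ, so vₚ/vₐ = rₐ/rₚ.
vₚ/vₐ = 1.292e+09 / 8.325e+07 ≈ 15.52.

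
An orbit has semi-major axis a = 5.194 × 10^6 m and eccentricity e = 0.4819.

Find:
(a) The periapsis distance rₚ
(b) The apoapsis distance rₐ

(a) rₚ = a(1 − e) = 5.194e+06 · (1 − 0.4819) = 5.194e+06 · 0.5181 ≈ 2.691e+06 m = 2.691 × 10^6 m.
(b) rₐ = a(1 + e) = 5.194e+06 · (1 + 0.4819) = 5.194e+06 · 1.4819 ≈ 7.697e+06 m = 7.697 × 10^6 m.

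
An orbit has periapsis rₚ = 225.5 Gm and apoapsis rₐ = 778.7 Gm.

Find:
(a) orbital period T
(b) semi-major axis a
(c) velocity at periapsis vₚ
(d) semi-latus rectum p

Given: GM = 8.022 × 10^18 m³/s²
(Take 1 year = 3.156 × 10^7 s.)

Convert to SI: rₚ = 225.5 Gm = 2.255e+11 m; rₐ = 778.7 Gm = 7.787e+11 m.
(a) With a = (rₚ + rₐ)/2 = 5.021e+11 m, T = 2π √(a³/GM) = 2π √((5.021e+11)³/8.022e+18) s ≈ 7.893e+08 s
(b) a = (rₚ + rₐ)/2 = (2.255e+11 + 7.787e+11)/2 ≈ 5.021e+11 m
(c) With a = (rₚ + rₐ)/2 = 5.021e+11 m, vₚ = √(GM (2/rₚ − 1/a)) = √(8.022e+18 · (2/2.255e+11 − 1/5.021e+11)) m/s ≈ 7428 m/s
(d) From a = (rₚ + rₐ)/2 = 5.021e+11 m and e = (rₐ − rₚ)/(rₐ + rₚ) = 0.550886, p = a(1 − e²) = 5.021e+11 · (1 − (0.550886)²) ≈ 3.497e+11 m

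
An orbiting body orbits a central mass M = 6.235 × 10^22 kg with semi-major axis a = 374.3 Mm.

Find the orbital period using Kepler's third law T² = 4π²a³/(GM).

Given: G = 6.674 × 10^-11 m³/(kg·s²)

Convert to SI: a = 374.3 Mm = 3.743e+08 m.
GM = G · M = 6.674e-11 · 6.235e+22 = 4.16124e+12 m³/s².
Kepler's third law: T = 2π √(a³ / GM).
Substituting a = 3.743e+08 m and GM = 4.16124e+12 m³/s²:
T = 2π √((3.743e+08)³ / 4.16124e+12) s
T ≈ 2.23e+07 s = 258.2 days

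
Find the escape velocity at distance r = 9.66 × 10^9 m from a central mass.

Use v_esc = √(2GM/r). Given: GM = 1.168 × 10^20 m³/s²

Escape velocity comes from setting total energy to zero: ½v² − GM/r = 0 ⇒ v_esc = √(2GM / r).
v_esc = √(2 · 1.168e+20 / 9.66e+09) m/s ≈ 1.555e+05 m/s = 155.5 km/s.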